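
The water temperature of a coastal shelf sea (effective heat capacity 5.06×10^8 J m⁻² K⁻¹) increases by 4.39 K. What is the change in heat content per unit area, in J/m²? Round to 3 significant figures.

2.22×10^9

Areal heat capacity C = 5.06×10^8 J m⁻² K⁻¹ (given).
ΔQ = C ΔT = 5.06×10^8 × 4.39 = 2.22×10^9 J/m².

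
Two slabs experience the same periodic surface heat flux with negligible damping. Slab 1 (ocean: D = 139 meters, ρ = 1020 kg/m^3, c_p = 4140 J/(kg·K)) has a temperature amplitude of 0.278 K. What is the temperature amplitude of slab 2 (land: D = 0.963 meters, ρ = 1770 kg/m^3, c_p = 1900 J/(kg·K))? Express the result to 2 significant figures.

C_ocean = 5.87×10^8 J/(m²·K); C_land = 3.24×10^6 J/(m²·K).
A ∝ 1/C ⇒ A_land = A_ocean × C_ocean/C_land = 0.278 × 181 = 50.4 K.

50 K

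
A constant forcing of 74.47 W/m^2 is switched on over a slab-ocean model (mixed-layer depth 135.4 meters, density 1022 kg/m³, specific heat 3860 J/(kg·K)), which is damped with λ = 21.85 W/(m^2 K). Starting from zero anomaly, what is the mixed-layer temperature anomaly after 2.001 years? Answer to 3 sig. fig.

Areal heat capacity C = ρ c_p D = 1022 × 3860 × 135.4 = 5.34×10^8 J/(m²·K).
τ = C / λ = 5.34×10^8 / 21.85 = 2.44×10^7 s.
Equilibrium anomaly ΔT_eq = F / λ = 74.47 / 21.85 = 3.41 K.
t = 2.001 years = 6.31×10^7 s, so t/τ = 2.58.
ΔT(t) = ΔT_eq (1 − e^(−t/τ)) = 3.41 × (1 − e^−2.58) = 3.15 K.

3.15 K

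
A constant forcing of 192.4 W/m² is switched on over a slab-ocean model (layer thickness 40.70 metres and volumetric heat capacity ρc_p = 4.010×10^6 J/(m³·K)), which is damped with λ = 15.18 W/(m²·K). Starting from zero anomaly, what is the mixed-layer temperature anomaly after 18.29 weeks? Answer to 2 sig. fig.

Areal heat capacity C = ρc_p × D = 4.010×10^6 × 40.70 = 1.63×10^8 J/(m^2 K).
τ = C / λ = 1.63×10^8 / 15.18 = 1.08×10^7 s.
Equilibrium anomaly ΔT_eq = F / λ = 192.4 / 15.18 = 12.7 K.
t = 18.29 weeks = 1.11×10^7 s, so t/τ = 1.03.
ΔT(t) = ΔT_eq (1 − e^(−t/τ)) = 12.7 × (1 − e^−1.03) = 8.14 K.

8.1 K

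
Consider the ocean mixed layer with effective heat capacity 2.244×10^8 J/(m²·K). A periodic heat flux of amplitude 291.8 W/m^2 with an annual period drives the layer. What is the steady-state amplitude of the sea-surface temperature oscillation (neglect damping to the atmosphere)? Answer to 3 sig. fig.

6.53 K

Areal heat capacity C = 2.244×10^8 J/(m²·K) (given).
Angular frequency ω = 2π / T = 2π / 3.15×10^7 s = 1.99×10^-7 s⁻¹.
Cω = 2.24×10^8 × 1.99×10^-7 = 44.7 W/(m²·K).
Amplitude A = F₀ / (Cω) = 291.8 / 44.7 = 6.53 K.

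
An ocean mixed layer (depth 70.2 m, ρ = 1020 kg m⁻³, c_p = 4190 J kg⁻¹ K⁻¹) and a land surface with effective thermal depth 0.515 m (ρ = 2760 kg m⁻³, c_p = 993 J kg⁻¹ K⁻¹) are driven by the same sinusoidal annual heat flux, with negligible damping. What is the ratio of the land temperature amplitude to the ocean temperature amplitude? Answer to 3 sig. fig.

C_ocean = 1020 × 4190 × 70.2 = 3.00×10^8 J/(m²·K).
C_land = 2760 × 993 × 0.515 = 1.41×10^6 J/(m²·K).
Undamped amplitude ∝ 1/C, so A_land/A_ocean = C_ocean/C_land = 213.

213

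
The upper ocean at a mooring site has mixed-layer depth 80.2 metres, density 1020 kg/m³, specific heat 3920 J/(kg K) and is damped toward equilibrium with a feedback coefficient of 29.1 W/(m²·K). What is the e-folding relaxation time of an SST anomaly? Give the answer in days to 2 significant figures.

130 days

Areal heat capacity C = ρ c_p D = 1020 × 3920 × 80.2 = 3.21×10^8 J/(m^2 K).
Relaxation time τ = C / λ = 3.21×10^8 / 29.1 = 1.10×10^7 s.
In days: 1.10×10^7 s / (86400 s/day) = 128 days.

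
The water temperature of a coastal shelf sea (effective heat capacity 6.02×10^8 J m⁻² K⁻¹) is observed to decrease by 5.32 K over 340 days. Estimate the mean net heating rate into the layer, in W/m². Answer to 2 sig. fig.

-110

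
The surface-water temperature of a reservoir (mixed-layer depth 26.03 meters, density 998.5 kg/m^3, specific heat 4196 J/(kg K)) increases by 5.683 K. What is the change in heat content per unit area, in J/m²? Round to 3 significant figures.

Areal heat capacity C = ρ c_p D = 998.5 × 4196 × 26.03 = 1.09×10^8 J/(m^2 K).
ΔQ = C ΔT = 1.09×10^8 × 5.683 = 6.20×10^8 J/m².

6.20×10^8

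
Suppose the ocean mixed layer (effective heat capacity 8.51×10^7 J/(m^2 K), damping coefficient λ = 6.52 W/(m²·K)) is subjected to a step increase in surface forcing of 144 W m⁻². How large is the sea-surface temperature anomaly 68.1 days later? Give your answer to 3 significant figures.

Areal heat capacity C = 8.51×10^7 J/(m^2 K) (given).
τ = C / λ = 8.51×10^7 / 6.52 = 1.31×10^7 s.
Equilibrium anomaly ΔT_eq = F / λ = 144 / 6.52 = 22.1 K.
t = 68.1 days = 5.88×10^6 s, so t/τ = 0.451.
ΔT(t) = ΔT_eq (1 − e^(−t/τ)) = 22.1 × (1 − e^−0.451) = 8.01 K.

8.01 K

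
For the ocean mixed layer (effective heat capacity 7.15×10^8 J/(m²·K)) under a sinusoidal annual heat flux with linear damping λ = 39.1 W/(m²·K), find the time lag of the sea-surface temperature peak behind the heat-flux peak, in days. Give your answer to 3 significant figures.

75.7 days

Areal heat capacity C = 7.15×10^8 J/(m²·K) (given).
ω = 2π / 3.15×10^7 s = 1.99×10^-7 s⁻¹.
Phase lag φ = arctan(Cω/λ) = arctan(142/39.1) = 1.30 rad.
Time lag = φ / ω = 1.30 / 1.99×10^-7 = 6.54×10^6 s = 75.7 days.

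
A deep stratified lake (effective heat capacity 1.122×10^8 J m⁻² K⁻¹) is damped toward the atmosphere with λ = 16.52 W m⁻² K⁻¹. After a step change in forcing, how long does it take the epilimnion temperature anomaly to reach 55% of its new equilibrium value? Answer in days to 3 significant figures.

62.8 days

Areal heat capacity C = 1.122×10^8 J m⁻² K⁻¹ (given).
τ = C / λ = 1.12×10^8 / 16.52 = 6.79×10^6 s.
Fraction reached: 1 − e^(−t/τ) = 0.55 ⇒ t = −τ ln(1 − 0.55) = τ × 0.799.
t = 5.42×10^6 s = 62.8 days.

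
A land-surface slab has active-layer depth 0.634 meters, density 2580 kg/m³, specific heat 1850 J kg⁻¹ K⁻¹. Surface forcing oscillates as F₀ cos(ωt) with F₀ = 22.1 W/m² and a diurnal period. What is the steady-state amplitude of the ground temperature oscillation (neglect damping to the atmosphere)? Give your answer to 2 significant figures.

0.10 K

Areal heat capacity C = ρ c_p D = 2580 × 1850 × 0.634 = 3.03×10^6 J/(m²·K).
Angular frequency ω = 2π / T = 2π / 86400 s = 7.27×10^-5 s⁻¹.
Cω = 3.03×10^6 × 7.27×10^-5 = 220 W/(m²·K).
Amplitude A = F₀ / (Cω) = 22.1 / 220 = 0.100 K.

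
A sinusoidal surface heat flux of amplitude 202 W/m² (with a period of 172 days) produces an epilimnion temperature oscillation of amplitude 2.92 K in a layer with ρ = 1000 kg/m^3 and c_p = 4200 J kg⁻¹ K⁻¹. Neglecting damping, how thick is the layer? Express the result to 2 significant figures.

39 m

ω = 2π / 1.49×10^7 s = 4.23×10^-7 s⁻¹.
Required C = F₀ / (A ω) = 202 / (2.92 × 4.23×10^-7) = 1.64×10^8 J/(m²·K).
D = C / (ρ c_p) = 1.64×10^8 / (1000 × 4200) = 39.0 m.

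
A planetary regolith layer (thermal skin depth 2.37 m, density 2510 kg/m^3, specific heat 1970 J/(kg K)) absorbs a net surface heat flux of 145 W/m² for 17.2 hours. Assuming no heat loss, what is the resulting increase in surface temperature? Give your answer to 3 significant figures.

Areal heat capacity C = ρ c_p D = 2510 × 1970 × 2.37 = 1.17×10^7 J/(m²·K).
Net heat input Q = F Δt = 145 × (17.2 hours × 3600 s/hour) = 8.98×10^6 J/m².
ΔT = Q / C = 8.98×10^6 / 1.17×10^7 = 0.766 K.

0.766 K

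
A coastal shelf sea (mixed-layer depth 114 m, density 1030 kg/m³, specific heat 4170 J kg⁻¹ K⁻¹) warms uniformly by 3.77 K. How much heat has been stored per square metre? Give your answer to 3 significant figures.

Areal heat capacity C = ρ c_p D = 1030 × 4170 × 114 = 4.90×10^8 J/(m^2 K).
ΔQ = C ΔT = 4.90×10^8 × 3.77 = 1.85×10^9 J/m².

1.85×10^9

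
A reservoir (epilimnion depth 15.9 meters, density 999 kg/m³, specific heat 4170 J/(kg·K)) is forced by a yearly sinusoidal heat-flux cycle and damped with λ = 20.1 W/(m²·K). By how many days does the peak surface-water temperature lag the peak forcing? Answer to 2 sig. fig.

34 days

Areal heat capacity C = ρ c_p D = 999 × 4170 × 15.9 = 6.62×10^7 J/(m^2 K).
ω = 2π / 3.15×10^7 s = 1.99×10^-7 s⁻¹.
Phase lag φ = arctan(Cω/λ) = arctan(13.2/20.1) = 0.581 rad.
Time lag = φ / ω = 0.581 / 1.99×10^-7 = 2.92×10^6 s = 33.7 days.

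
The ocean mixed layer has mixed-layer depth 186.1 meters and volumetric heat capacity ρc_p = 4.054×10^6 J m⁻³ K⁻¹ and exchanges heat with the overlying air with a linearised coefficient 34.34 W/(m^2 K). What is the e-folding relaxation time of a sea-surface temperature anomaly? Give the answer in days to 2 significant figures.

250 days

Areal heat capacity C = ρc_p × D = 4.054×10^6 × 186.1 = 7.54×10^8 J m⁻² K⁻¹.
Relaxation time τ = C / λ = 7.54×10^8 / 34.34 = 2.20×10^7 s.
In days: 2.20×10^7 s / (86400 s/day) = 254 days.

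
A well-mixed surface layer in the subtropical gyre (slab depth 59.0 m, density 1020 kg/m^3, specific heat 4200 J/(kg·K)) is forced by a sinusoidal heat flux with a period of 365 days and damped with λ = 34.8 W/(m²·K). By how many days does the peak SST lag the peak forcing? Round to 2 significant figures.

Areal heat capacity C = ρ c_p D = 1020 × 4200 × 59.0 = 2.53×10^8 J/(m²·K).
ω = 2π / 3.15×10^7 s = 1.99×10^-7 s⁻¹.
Phase lag φ = arctan(Cω/λ) = arctan(50.4/34.8) = 0.966 rad.
Time lag = φ / ω = 0.966 / 1.99×10^-7 = 4.85×10^6 s = 56.1 days.

56 days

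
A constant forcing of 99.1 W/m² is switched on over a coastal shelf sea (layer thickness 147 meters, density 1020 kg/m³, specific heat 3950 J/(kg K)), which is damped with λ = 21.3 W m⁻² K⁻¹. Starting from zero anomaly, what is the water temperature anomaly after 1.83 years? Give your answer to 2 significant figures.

Areal heat capacity C = ρ c_p D = 1020 × 3950 × 147 = 5.92×10^8 J m⁻² K⁻¹.
τ = C / λ = 5.92×10^8 / 21.3 = 2.78×10^7 s.
Equilibrium anomaly ΔT_eq = F / λ = 99.1 / 21.3 = 4.65 K.
t = 1.83 years = 5.78×10^7 s, so t/τ = 2.08.
ΔT(t) = ΔT_eq (1 − e^(−t/τ)) = 4.65 × (1 − e^−2.08) = 4.07 K.

4.1 K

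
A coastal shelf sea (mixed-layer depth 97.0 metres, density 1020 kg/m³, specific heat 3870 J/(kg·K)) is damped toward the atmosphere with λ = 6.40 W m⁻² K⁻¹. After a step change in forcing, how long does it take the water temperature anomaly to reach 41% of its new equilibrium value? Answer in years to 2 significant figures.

1.0 years

Areal heat capacity C = ρ c_p D = 1020 × 3870 × 97.0 = 3.83×10^8 J m⁻² K⁻¹.
τ = C / λ = 3.83×10^8 / 6.40 = 5.98×10^7 s.
Fraction reached: 1 − e^(−t/τ) = 0.41 ⇒ t = −τ ln(1 − 0.41) = τ × 0.528.
t = 3.16×10^7 s = 1.00 years.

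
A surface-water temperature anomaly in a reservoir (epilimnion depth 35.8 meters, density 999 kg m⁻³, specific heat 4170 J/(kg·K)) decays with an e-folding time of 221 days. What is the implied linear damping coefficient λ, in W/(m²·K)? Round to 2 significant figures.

Areal heat capacity C = ρ c_p D = 999 × 4170 × 35.8 = 1.49×10^8 J m⁻² K⁻¹.
τ = 221 days = 1.91×10^7 s.
λ = C / τ = 1.49×10^8 / 1.91×10^7 = 7.81 W/(m²·K).

7.8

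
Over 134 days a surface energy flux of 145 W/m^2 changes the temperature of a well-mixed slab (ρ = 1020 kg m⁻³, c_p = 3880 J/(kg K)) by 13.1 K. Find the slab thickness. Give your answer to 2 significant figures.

Heat input Q = F Δt = 145 × 1.16×10^7 s = 1.68×10^9 J/m².
Required areal heat capacity C = Q / ΔT = 1.28×10^8 J/(m²·K).
Depth D = C / (ρ c_p) = 1.28×10^8 / (1020 × 3880) = 32.4 m.

32 m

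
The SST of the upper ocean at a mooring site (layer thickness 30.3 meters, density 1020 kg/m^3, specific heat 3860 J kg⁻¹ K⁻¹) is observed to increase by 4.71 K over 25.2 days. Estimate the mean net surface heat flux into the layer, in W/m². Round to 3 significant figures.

Areal heat capacity C = ρ c_p D = 1020 × 3860 × 30.3 = 1.19×10^8 J m⁻² K⁻¹.
Required heat per unit area: Q = C ΔT = 1.19×10^8 × 4.71 = 5.62×10^8 J/m².
Flux F = Q / Δt = 5.62×10^8 / 2.18×10^6 s = 258 W/m².

258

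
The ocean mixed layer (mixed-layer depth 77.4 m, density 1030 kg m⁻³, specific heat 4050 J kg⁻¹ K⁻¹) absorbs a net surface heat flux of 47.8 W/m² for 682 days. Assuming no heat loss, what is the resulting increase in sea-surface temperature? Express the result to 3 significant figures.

Areal heat capacity C = ρ c_p D = 1030 × 4050 × 77.4 = 3.23×10^8 J m⁻² K⁻¹.
Net heat input Q = F Δt = 47.8 × (682 days × 86400 s/day) = 2.82×10^9 J/m².
ΔT = Q / C = 2.82×10^9 / 3.23×10^8 = 8.72 K.

8.72 K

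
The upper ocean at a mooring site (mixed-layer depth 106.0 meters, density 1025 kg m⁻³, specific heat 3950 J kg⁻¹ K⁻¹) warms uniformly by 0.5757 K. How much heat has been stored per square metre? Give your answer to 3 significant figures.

2.47×10^8

Areal heat capacity C = ρ c_p D = 1025 × 3950 × 106.0 = 4.29×10^8 J/(m^2 K).
ΔQ = C ΔT = 4.29×10^8 × 0.5757 = 2.47×10^8 J/m².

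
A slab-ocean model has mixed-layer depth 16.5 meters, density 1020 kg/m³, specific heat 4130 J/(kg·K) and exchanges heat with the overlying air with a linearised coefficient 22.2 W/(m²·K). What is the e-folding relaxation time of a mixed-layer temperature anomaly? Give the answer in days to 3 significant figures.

36.2 days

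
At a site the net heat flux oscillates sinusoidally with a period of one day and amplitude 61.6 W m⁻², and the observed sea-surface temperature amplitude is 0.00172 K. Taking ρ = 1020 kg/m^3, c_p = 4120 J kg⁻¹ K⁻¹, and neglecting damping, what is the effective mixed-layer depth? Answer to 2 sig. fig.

120 m

ω = 2π / 86400 s = 7.27×10^-5 s⁻¹.
Required C = F₀ / (A ω) = 61.6 / (0.00172 × 7.27×10^-5) = 4.92×10^8 J/(m²·K).
D = C / (ρ c_p) = 4.92×10^8 / (1020 × 4120) = 117 m.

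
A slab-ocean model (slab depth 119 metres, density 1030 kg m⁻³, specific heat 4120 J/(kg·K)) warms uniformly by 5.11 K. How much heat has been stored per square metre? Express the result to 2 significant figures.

Areal heat capacity C = ρ c_p D = 1030 × 4120 × 119 = 5.05×10^8 J/(m²·K).
ΔQ = C ΔT = 5.05×10^8 × 5.11 = 2.58×10^9 J/m².

2.6×10^9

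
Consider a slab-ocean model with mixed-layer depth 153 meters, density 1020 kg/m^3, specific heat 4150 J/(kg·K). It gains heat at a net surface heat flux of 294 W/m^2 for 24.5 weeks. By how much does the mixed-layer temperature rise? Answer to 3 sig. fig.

Areal heat capacity C = ρ c_p D = 1020 × 4150 × 153 = 6.48×10^8 J m⁻² K⁻¹.
Net heat input Q = F Δt = 294 × (24.5 weeks × 6.048×10^5 s/week) = 4.36×10^9 J/m².
ΔT = Q / C = 4.36×10^9 / 6.48×10^8 = 6.73 K.

6.73 K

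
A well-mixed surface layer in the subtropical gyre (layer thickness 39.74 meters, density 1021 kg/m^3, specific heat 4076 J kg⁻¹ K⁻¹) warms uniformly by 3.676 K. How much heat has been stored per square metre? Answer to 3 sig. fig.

6.08×10^8

Areal heat capacity C = ρ c_p D = 1021 × 4076 × 39.74 = 1.65×10^8 J m⁻² K⁻¹.
ΔQ = C ΔT = 1.65×10^8 × 3.676 = 6.08×10^8 J/m².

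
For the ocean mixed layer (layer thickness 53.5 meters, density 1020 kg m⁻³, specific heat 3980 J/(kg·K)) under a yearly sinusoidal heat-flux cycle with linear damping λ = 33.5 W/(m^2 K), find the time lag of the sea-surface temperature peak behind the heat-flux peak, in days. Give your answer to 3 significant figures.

53.0 days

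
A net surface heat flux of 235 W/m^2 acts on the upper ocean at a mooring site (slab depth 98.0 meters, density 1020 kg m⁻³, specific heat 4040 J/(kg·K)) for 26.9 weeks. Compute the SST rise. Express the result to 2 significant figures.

Areal heat capacity C = ρ c_p D = 1020 × 4040 × 98.0 = 4.04×10^8 J/(m²·K).
Net heat input Q = F Δt = 235 × (26.9 weeks × 6.048×10^5 s/week) = 3.82×10^9 J/m².
ΔT = Q / C = 3.82×10^9 / 4.04×10^8 = 9.47 K.

9.5 K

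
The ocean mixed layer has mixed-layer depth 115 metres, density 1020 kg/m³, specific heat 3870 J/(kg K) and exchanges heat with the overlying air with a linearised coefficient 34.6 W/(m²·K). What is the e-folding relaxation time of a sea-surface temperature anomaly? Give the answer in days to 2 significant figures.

Areal heat capacity C = ρ c_p D = 1020 × 3870 × 115 = 4.54×10^8 J m⁻² K⁻¹.
Relaxation time τ = C / λ = 4.54×10^8 / 34.6 = 1.31×10^7 s.
In days: 1.31×10^7 s / (86400 s/day) = 152 days.

150 days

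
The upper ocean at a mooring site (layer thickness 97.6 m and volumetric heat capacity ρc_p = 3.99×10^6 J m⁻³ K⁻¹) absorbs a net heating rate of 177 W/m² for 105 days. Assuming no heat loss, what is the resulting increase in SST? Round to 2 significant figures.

Areal heat capacity C = ρc_p × D = 3.99×10^6 × 97.6 = 3.89×10^8 J/(m^2 K).
Net heat input Q = F Δt = 177 × (105 days × 86400 s/day) = 1.61×10^9 J/m².
ΔT = Q / C = 1.61×10^9 / 3.89×10^8 = 4.12 K.

4.1 K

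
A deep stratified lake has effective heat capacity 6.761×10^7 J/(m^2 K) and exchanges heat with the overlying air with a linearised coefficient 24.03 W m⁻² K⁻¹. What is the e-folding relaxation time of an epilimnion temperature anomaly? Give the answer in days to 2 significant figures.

Areal heat capacity C = 6.761×10^7 J/(m^2 K) (given).
Relaxation time τ = C / λ = 6.76×10^7 / 24.03 = 2.81×10^6 s.
In days: 2.81×10^6 s / (86400 s/day) = 32.6 days.

33 days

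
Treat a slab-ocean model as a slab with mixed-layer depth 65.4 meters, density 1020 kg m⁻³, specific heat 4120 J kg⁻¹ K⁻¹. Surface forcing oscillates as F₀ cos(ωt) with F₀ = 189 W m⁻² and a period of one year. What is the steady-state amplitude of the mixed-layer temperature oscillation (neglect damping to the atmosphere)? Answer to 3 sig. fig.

3.45 K

Areal heat capacity C = ρ c_p D = 1020 × 4120 × 65.4 = 2.75×10^8 J/(m^2 K).
Angular frequency ω = 2π / T = 2π / 3.15×10^7 s = 1.99×10^-7 s⁻¹.
Cω = 2.75×10^8 × 1.99×10^-7 = 54.8 W/(m²·K).
Amplitude A = F₀ / (Cω) = 189 / 54.8 = 3.45 K.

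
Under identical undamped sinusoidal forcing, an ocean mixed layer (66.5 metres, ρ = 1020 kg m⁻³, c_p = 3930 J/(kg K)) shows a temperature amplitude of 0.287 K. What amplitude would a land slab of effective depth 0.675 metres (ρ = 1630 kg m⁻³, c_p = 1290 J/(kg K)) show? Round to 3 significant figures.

53.9 K

C_ocean = 2.67×10^8 J/(m²·K); C_land = 1.42×10^6 J/(m²·K).
A ∝ 1/C ⇒ A_land = A_ocean × C_ocean/C_land = 0.287 × 188 = 53.9 K.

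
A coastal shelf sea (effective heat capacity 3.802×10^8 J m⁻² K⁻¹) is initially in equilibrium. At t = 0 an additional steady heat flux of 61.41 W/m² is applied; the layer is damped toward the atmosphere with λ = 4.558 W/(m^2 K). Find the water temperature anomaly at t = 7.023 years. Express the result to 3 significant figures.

Areal heat capacity C = 3.802×10^8 J m⁻² K⁻¹ (given).
τ = C / λ = 3.80×10^8 / 4.558 = 8.34×10^7 s.
Equilibrium anomaly ΔT_eq = F / λ = 61.41 / 4.558 = 13.5 K.
t = 7.023 years = 2.22×10^8 s, so t/τ = 2.66.
ΔT(t) = ΔT_eq (1 − e^(−t/τ)) = 13.5 × (1 − e^−2.66) = 12.5 K.

12.5 K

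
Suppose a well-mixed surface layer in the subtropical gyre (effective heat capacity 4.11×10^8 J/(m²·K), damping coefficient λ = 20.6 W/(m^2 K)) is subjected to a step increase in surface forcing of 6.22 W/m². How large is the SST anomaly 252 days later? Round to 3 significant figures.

0.201 K

Areal heat capacity C = 4.11×10^8 J/(m²·K) (given).
τ = C / λ = 4.11×10^8 / 20.6 = 2.00×10^7 s.
Equilibrium anomaly ΔT_eq = F / λ = 6.22 / 20.6 = 0.302 K.
t = 252 days = 2.18×10^7 s, so t/τ = 1.09.
ΔT(t) = ΔT_eq (1 − e^(−t/τ)) = 0.302 × (1 − e^−1.09) = 0.201 K.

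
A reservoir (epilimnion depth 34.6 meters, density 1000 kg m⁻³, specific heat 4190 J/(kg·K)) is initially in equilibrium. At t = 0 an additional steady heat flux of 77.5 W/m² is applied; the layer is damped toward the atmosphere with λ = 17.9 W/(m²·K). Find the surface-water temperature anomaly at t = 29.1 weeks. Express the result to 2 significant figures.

3.8 K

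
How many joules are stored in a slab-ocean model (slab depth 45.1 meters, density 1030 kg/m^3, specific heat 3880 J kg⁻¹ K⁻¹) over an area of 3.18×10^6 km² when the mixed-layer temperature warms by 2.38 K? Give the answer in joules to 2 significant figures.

1.4×10^21 J

Areal heat capacity C = ρ c_p D = 1030 × 3880 × 45.1 = 1.80×10^8 J/(m²·K).
Heat per unit area: q = C ΔT = 1.80×10^8 × 2.38 = 4.29×10^8 J/m².
Total heat: Q = q × A = 4.29×10^8 × (3.18×10^6 × 10⁶ m²) = 1.36×10^21 J.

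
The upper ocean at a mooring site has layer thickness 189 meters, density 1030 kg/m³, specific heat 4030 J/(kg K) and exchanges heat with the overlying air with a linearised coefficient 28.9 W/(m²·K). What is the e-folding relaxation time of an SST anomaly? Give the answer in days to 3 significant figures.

Areal heat capacity C = ρ c_p D = 1030 × 4030 × 189 = 7.85×10^8 J/(m^2 K).
Relaxation time τ = C / λ = 7.85×10^8 / 28.9 = 2.71×10^7 s.
In days: 2.71×10^7 s / (86400 s/day) = 314 days.

314 days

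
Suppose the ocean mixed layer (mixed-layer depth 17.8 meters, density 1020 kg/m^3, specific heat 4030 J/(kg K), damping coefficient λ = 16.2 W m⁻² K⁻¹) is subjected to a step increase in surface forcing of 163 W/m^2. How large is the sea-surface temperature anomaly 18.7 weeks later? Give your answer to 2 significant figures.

9.2 K

Areal heat capacity C = ρ c_p D = 1020 × 4030 × 17.8 = 7.32×10^7 J m⁻² K⁻¹.
τ = C / λ = 7.32×10^7 / 16.2 = 4.52×10^6 s.
Equilibrium anomaly ΔT_eq = F / λ = 163 / 16.2 = 10.1 K.
t = 18.7 weeks = 1.13×10^7 s, so t/τ = 2.50.
ΔT(t) = ΔT_eq (1 − e^(−t/τ)) = 10.1 × (1 − e^−2.50) = 9.24 K.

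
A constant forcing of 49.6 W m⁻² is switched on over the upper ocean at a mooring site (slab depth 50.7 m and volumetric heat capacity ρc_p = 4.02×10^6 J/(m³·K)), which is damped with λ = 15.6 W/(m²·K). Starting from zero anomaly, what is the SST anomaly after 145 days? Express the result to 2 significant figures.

Areal heat capacity C = ρc_p × D = 4.02×10^6 × 50.7 = 2.04×10^8 J/(m^2 K).
τ = C / λ = 2.04×10^8 / 15.6 = 1.31×10^7 s.
Equilibrium anomaly ΔT_eq = F / λ = 49.6 / 15.6 = 3.18 K.
t = 145 days = 1.25×10^7 s, so t/τ = 0.959.
ΔT(t) = ΔT_eq (1 − e^(−t/τ)) = 3.18 × (1 − e^−0.959) = 1.96 K.

2.0 K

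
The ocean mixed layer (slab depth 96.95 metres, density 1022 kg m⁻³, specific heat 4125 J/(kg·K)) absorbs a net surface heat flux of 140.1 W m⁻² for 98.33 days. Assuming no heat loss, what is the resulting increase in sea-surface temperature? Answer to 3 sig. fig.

2.91 K

Areal heat capacity C = ρ c_p D = 1022 × 4125 × 96.95 = 4.09×10^8 J/(m^2 K).
Net heat input Q = F Δt = 140.1 × (98.33 days × 86400 s/day) = 1.19×10^9 J/m².
ΔT = Q / C = 1.19×10^9 / 4.09×10^8 = 2.91 K.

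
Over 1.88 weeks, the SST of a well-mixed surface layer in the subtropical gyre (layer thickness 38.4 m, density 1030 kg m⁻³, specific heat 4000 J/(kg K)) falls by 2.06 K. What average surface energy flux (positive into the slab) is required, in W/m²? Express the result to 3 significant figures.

-287

Areal heat capacity C = ρ c_p D = 1030 × 4000 × 38.4 = 1.58×10^8 J/(m^2 K).
Required heat per unit area: Q = C ΔT = 1.58×10^8 × -2.06 = -3.26×10^8 J/m².
Flux F = Q / Δt = -3.26×10^8 / 1.14×10^6 s = -287 W/m².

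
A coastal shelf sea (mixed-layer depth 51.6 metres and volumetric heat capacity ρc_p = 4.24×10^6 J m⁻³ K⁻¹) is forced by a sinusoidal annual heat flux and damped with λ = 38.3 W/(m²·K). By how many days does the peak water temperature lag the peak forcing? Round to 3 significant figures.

Areal heat capacity C = ρc_p × D = 4.24×10^6 × 51.6 = 2.19×10^8 J/(m²·K).
ω = 2π / 3.15×10^7 s = 1.99×10^-7 s⁻¹.
Phase lag φ = arctan(Cω/λ) = arctan(43.6/38.3) = 0.850 rad.
Time lag = φ / ω = 0.850 / 1.99×10^-7 = 4.27×10^6 s = 49.4 days.

49.4 days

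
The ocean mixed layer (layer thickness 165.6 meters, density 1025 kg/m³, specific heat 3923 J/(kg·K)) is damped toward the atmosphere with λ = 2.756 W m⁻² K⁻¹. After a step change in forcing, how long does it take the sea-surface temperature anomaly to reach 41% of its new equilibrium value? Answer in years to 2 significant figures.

4.0 years

Areal heat capacity C = ρ c_p D = 1025 × 3923 × 165.6 = 6.66×10^8 J/(m²·K).
τ = C / λ = 6.66×10^8 / 2.756 = 2.42×10^8 s.
Fraction reached: 1 − e^(−t/τ) = 0.41 ⇒ t = −τ ln(1 − 0.41) = τ × 0.528.
t = 1.27×10^8 s = 4.04 years.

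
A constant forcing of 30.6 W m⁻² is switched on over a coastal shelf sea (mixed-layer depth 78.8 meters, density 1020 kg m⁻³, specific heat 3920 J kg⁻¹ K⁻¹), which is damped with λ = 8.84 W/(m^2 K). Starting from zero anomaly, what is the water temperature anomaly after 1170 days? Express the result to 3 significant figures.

3.26 K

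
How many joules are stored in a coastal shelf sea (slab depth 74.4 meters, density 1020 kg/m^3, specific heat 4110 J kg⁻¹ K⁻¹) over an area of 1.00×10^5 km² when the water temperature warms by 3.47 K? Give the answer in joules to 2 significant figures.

1.1×10^20 J

Areal heat capacity C = ρ c_p D = 1020 × 4110 × 74.4 = 3.12×10^8 J m⁻² K⁻¹.
Heat per unit area: q = C ΔT = 3.12×10^8 × 3.47 = 1.08×10^9 J/m².
Total heat: Q = q × A = 1.08×10^9 × (1.00×10^5 × 10⁶ m²) = 1.08×10^20 J.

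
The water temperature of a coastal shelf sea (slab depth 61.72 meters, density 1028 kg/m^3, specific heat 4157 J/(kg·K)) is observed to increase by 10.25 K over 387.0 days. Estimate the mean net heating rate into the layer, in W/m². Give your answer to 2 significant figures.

81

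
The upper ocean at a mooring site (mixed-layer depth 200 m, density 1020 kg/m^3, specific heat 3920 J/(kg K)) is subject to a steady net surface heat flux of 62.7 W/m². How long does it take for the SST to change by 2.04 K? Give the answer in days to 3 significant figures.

301 days

Areal heat capacity C = ρ c_p D = 1020 × 3920 × 200 = 8.00×10^8 J m⁻² K⁻¹.
Time required: Δt = C ΔT / F = 8.00×10^8 × 2.04 / 62.7 = 2.60×10^7 s.
In days: 2.60×10^7 s / (86400 s/day) = 301 days.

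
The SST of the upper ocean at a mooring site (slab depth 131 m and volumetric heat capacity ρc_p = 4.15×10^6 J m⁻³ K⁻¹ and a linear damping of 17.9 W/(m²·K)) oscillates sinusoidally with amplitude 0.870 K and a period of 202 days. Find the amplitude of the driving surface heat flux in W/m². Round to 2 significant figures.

170

Areal heat capacity C = ρc_p × D = 4.15×10^6 × 131 = 5.44×10^8 J/(m^2 K).
ω = 2π / 1.75×10^7 s = 3.60×10^-7 s⁻¹.
√((Cω)² + λ²) = √((196)² + 17.9²) = 197 W/(m²·K).
F₀ = A × √((Cω)²+λ²) = 0.870 × 197 = 171 W/m².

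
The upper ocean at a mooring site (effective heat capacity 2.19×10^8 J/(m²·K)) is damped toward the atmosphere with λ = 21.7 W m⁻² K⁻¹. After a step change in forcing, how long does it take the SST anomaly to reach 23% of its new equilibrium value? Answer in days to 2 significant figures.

Areal heat capacity C = 2.19×10^8 J/(m²·K) (given).
τ = C / λ = 2.19×10^8 / 21.7 = 1.01×10^7 s.
Fraction reached: 1 − e^(−t/τ) = 0.23 ⇒ t = −τ ln(1 − 0.23) = τ × 0.261.
t = 2.64×10^6 s = 30.5 days.

31 days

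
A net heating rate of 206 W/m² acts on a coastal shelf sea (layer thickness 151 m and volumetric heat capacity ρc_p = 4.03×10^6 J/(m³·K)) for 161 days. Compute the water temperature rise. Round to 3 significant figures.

4.71 K

Areal heat capacity C = ρc_p × D = 4.03×10^6 × 151 = 6.09×10^8 J/(m²·K).
Net heat input Q = F Δt = 206 × (161 days × 86400 s/day) = 2.87×10^9 J/m².
ΔT = Q / C = 2.87×10^9 / 6.09×10^8 = 4.71 K.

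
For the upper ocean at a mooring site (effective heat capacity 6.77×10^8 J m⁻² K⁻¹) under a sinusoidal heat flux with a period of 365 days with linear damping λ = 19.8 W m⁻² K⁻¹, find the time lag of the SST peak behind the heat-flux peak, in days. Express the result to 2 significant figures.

83 days

Areal heat capacity C = 6.77×10^8 J m⁻² K⁻¹ (given).
ω = 2π / 3.15×10^7 s = 1.99×10^-7 s⁻¹.
Phase lag φ = arctan(Cω/λ) = arctan(135/19.8) = 1.43 rad.
Time lag = φ / ω = 1.43 / 1.99×10^-7 = 7.15×10^6 s = 82.8 days.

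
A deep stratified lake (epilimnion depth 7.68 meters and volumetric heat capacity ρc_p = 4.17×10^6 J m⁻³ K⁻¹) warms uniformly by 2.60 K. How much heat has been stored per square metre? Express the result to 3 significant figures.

8.33×10^7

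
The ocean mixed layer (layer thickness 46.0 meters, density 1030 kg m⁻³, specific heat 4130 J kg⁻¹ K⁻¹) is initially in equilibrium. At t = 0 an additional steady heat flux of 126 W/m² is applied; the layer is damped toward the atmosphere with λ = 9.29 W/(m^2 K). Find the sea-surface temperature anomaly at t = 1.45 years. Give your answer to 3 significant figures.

Areal heat capacity C = ρ c_p D = 1030 × 4130 × 46.0 = 1.96×10^8 J/(m²·K).
τ = C / λ = 1.96×10^8 / 9.29 = 2.11×10^7 s.
Equilibrium anomaly ΔT_eq = F / λ = 126 / 9.29 = 13.6 K.
t = 1.45 years = 4.58×10^7 s, so t/τ = 2.17.
ΔT(t) = ΔT_eq (1 − e^(−t/τ)) = 13.6 × (1 − e^−2.17) = 12.0 K.

12.0 K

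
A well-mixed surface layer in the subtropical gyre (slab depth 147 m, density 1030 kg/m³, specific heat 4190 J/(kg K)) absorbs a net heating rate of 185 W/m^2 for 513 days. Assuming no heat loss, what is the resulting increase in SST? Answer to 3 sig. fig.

12.9 K

Areal heat capacity C = ρ c_p D = 1030 × 4190 × 147 = 6.34×10^8 J/(m^2 K).
Net heat input Q = F Δt = 185 × (513 days × 86400 s/day) = 8.20×10^9 J/m².
ΔT = Q / C = 8.20×10^9 / 6.34×10^8 = 12.9 K.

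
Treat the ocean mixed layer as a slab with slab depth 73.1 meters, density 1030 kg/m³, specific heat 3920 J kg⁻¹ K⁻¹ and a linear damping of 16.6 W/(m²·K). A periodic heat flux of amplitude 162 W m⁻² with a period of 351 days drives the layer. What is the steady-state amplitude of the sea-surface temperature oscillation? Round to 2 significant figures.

Areal heat capacity C = ρ c_p D = 1030 × 3920 × 73.1 = 2.95×10^8 J/(m²·K).
Angular frequency ω = 2π / T = 2π / 3.03×10^7 s = 2.07×10^-7 s⁻¹.
√((Cω)² + λ²) = √((61.2)² + 16.6²) = 63.4 W/(m²·K).
Amplitude A = F₀ / √((Cω)²+λ²) = 162 / 63.4 = 2.56 K.

2.6 K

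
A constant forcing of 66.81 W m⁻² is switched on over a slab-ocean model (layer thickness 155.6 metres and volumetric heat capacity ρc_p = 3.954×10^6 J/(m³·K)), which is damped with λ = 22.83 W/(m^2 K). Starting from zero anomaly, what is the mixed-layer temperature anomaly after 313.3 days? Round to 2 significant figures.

1.9 K

Areal heat capacity C = ρc_p × D = 3.954×10^6 × 155.6 = 6.15×10^8 J m⁻² K⁻¹.
τ = C / λ = 6.15×10^8 / 22.83 = 2.69×10^7 s.
Equilibrium anomaly ΔT_eq = F / λ = 66.81 / 22.83 = 2.93 K.
t = 313.3 days = 2.71×10^7 s, so t/τ = 1.00.
ΔT(t) = ΔT_eq (1 − e^(−t/τ)) = 2.93 × (1 − e^−1.00) = 1.85 K.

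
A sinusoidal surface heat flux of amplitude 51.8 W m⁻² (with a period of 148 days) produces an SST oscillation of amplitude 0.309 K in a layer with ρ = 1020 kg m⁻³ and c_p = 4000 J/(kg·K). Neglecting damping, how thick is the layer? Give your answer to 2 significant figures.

84 m

ω = 2π / 1.28×10^7 s = 4.91×10^-7 s⁻¹.
Required C = F₀ / (A ω) = 51.8 / (0.309 × 4.91×10^-7) = 3.41×10^8 J/(m²·K).
D = C / (ρ c_p) = 3.41×10^8 / (1020 × 4000) = 83.6 m.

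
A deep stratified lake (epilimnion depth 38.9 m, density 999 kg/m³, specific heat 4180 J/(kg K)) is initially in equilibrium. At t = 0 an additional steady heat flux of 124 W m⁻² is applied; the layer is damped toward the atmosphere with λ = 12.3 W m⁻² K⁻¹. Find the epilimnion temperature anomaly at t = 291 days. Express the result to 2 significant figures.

Areal heat capacity C = ρ c_p D = 999 × 4180 × 38.9 = 1.62×10^8 J m⁻² K⁻¹.
τ = C / λ = 1.62×10^8 / 12.3 = 1.32×10^7 s.
Equilibrium anomaly ΔT_eq = F / λ = 124 / 12.3 = 10.1 K.
t = 291 days = 2.51×10^7 s, so t/τ = 1.90.
ΔT(t) = ΔT_eq (1 − e^(−t/τ)) = 10.1 × (1 − e^−1.90) = 8.58 K.

8.6 K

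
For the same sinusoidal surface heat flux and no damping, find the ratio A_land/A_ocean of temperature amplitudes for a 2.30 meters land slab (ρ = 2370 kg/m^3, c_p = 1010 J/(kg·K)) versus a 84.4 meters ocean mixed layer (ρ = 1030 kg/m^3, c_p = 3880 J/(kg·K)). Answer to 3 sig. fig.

C_ocean = 1030 × 3880 × 84.4 = 3.37×10^8 J/(m²·K).
C_land = 2370 × 1010 × 2.30 = 5.51×10^6 J/(m²·K).
Undamped amplitude ∝ 1/C, so A_land/A_ocean = C_ocean/C_land = 61.3.

61.3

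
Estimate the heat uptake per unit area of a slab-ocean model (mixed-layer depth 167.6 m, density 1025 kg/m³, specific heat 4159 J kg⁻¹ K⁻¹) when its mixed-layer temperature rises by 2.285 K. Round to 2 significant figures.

1.6×10^9

Areal heat capacity C = ρ c_p D = 1025 × 4159 × 167.6 = 7.14×10^8 J m⁻² K⁻¹.
ΔQ = C ΔT = 7.14×10^8 × 2.285 = 1.63×10^9 J/m².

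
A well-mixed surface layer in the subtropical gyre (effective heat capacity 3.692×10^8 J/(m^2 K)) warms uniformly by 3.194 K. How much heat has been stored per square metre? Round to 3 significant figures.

Areal heat capacity C = 3.692×10^8 J/(m^2 K) (given).
ΔQ = C ΔT = 3.69×10^8 × 3.194 = 1.18×10^9 J/m².

1.18×10^9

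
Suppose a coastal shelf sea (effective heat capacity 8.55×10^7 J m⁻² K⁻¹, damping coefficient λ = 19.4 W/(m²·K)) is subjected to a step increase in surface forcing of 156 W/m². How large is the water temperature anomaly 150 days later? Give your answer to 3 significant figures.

7.62 K

Areal heat capacity C = 8.55×10^7 J m⁻² K⁻¹ (given).
τ = C / λ = 8.55×10^7 / 19.4 = 4.41×10^6 s.
Equilibrium anomaly ΔT_eq = F / λ = 156 / 19.4 = 8.04 K.
t = 150 days = 1.30×10^7 s, so t/τ = 2.94.
ΔT(t) = ΔT_eq (1 − e^(−t/τ)) = 8.04 × (1 − e^−2.94) = 7.62 K.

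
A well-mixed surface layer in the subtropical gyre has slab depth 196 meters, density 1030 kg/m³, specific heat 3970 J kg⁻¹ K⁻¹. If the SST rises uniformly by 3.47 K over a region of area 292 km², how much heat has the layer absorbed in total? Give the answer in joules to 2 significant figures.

Areal heat capacity C = ρ c_p D = 1030 × 3970 × 196 = 8.01×10^8 J/(m²·K).
Heat per unit area: q = C ΔT = 8.01×10^8 × 3.47 = 2.78×10^9 J/m².
Total heat: Q = q × A = 2.78×10^9 × (292 × 10⁶ m²) = 8.12×10^17 J.

8.1×10^17 J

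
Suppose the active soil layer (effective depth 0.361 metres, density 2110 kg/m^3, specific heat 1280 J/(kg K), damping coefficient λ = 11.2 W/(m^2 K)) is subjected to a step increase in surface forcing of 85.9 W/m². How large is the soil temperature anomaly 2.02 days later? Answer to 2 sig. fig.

6.6 K

Areal heat capacity C = ρ c_p D = 2110 × 1280 × 0.361 = 9.75×10^5 J m⁻² K⁻¹.
τ = C / λ = 9.75×10^5 / 11.2 = 87100 s.
Equilibrium anomaly ΔT_eq = F / λ = 85.9 / 11.2 = 7.67 K.
t = 2.02 days = 1.75×10^5 s, so t/τ = 2.00.
ΔT(t) = ΔT_eq (1 − e^(−t/τ)) = 7.67 × (1 − e^−2.00) = 6.64 K.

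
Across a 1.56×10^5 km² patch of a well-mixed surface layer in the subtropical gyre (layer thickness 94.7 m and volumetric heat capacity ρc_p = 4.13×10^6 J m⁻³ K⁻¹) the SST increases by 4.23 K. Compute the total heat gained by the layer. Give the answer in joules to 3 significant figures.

2.58×10^20 J

Areal heat capacity C = ρc_p × D = 4.13×10^6 × 94.7 = 3.91×10^8 J/(m^2 K).
Heat per unit area: q = C ΔT = 3.91×10^8 × 4.23 = 1.65×10^9 J/m².
Total heat: Q = q × A = 1.65×10^9 × (1.56×10^5 × 10⁶ m²) = 2.58×10^20 J.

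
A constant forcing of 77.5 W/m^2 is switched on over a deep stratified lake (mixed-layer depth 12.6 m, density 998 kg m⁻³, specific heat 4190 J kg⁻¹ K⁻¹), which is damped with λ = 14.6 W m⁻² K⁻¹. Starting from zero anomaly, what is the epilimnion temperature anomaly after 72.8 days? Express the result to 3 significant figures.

4.38 K

Areal heat capacity C = ρ c_p D = 998 × 4190 × 12.6 = 5.27×10^7 J m⁻² K⁻¹.
τ = C / λ = 5.27×10^7 / 14.6 = 3.61×10^6 s.
Equilibrium anomaly ΔT_eq = F / λ = 77.5 / 14.6 = 5.31 K.
t = 72.8 days = 6.29×10^6 s, so t/τ = 1.74.
ΔT(t) = ΔT_eq (1 − e^(−t/τ)) = 5.31 × (1 − e^−1.74) = 4.38 K.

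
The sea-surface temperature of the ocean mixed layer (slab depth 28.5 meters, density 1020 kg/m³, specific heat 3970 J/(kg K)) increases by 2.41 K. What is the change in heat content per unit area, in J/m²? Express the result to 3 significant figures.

2.78×10^8

Areal heat capacity C = ρ c_p D = 1020 × 3970 × 28.5 = 1.15×10^8 J m⁻² K⁻¹.
ΔQ = C ΔT = 1.15×10^8 × 2.41 = 2.78×10^8 J/m².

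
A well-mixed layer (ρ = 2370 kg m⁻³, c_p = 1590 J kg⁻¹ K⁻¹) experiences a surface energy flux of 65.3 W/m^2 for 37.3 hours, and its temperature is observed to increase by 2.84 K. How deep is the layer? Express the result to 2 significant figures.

0.82 m

Heat input Q = F Δt = 65.3 × 1.34×10^5 s = 8.77×10^6 J/m².
Required areal heat capacity C = Q / ΔT = 3.09×10^6 J/(m²·K).
Depth D = C / (ρ c_p) = 3.09×10^6 / (2370 × 1590) = 0.819 m.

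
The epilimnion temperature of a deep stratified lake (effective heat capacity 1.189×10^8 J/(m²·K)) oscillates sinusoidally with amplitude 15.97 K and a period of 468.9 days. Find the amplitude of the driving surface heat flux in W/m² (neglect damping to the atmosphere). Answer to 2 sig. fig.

Areal heat capacity C = 1.189×10^8 J/(m²·K) (given).
ω = 2π / 4.05×10^7 s = 1.55×10^-7 s⁻¹.
Cω = 1.19×10^8 × 1.55×10^-7 = 18.4 W/(m²·K).
F₀ = A × Cω = 15.97 × 18.4 = 294 W/m².

290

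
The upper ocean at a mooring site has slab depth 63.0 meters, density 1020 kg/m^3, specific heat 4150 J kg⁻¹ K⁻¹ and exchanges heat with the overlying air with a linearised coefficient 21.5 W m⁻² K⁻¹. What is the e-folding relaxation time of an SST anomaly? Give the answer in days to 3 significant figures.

144 days

Areal heat capacity C = ρ c_p D = 1020 × 4150 × 63.0 = 2.67×10^8 J/(m^2 K).
Relaxation time τ = C / λ = 2.67×10^8 / 21.5 = 1.24×10^7 s.
In days: 1.24×10^7 s / (86400 s/day) = 144 days.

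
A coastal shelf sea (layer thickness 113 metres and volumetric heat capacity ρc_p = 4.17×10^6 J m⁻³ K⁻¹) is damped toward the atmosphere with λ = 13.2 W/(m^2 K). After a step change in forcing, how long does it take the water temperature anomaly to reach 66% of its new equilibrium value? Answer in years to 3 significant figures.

1.22 years

Areal heat capacity C = ρc_p × D = 4.17×10^6 × 113 = 4.71×10^8 J m⁻² K⁻¹.
τ = C / λ = 4.71×10^8 / 13.2 = 3.57×10^7 s.
Fraction reached: 1 − e^(−t/τ) = 0.66 ⇒ t = −τ ln(1 − 0.66) = τ × 1.08.
t = 3.85×10^7 s = 1.22 years.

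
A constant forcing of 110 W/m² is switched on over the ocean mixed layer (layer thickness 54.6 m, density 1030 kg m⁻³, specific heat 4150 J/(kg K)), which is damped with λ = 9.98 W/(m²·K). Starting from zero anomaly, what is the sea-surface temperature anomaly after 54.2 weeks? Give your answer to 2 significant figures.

Areal heat capacity C = ρ c_p D = 1030 × 4150 × 54.6 = 2.33×10^8 J m⁻² K⁻¹.
τ = C / λ = 2.33×10^8 / 9.98 = 2.34×10^7 s.
Equilibrium anomaly ΔT_eq = F / λ = 110 / 9.98 = 11.0 K.
t = 54.2 weeks = 3.28×10^7 s, so t/τ = 1.40.
ΔT(t) = ΔT_eq (1 − e^(−t/τ)) = 11.0 × (1 − e^−1.40) = 8.31 K.

8.3 K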